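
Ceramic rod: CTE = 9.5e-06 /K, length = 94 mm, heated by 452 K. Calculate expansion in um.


dL = 9.5e-06 * 94 * 452 * 1000 = 403.636 um

403.636


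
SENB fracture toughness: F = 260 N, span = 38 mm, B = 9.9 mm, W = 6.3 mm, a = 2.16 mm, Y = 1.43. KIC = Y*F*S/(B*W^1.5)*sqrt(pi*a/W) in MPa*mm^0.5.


KIC = 1.43*260*38/(9.9*6.3^1.5)*sqrt(pi*2.16/6.3) = 93.67

93.67


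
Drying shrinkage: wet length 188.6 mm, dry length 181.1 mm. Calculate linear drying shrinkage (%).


DS = (188.6 - 181.1) / 188.6 * 100 = 3.98%

3.98


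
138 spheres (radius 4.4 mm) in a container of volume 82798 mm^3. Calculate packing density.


V_sphere = 4/3*pi*4.4^3 = 356.8179 mm^3
Total V = 138*356.8179 = 49240.8702 mm^3
PD = 49240.8702 / 82798 = 0.595

0.595


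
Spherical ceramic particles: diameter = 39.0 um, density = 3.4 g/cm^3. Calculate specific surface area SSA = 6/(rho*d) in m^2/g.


SSA = 6 / (3.4 * 39.0) = 0.045 m^2/g

0.045


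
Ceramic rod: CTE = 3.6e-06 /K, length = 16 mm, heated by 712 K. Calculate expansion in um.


dL = 3.6e-06 * 16 * 712 * 1000 = 41.011 um

41.011


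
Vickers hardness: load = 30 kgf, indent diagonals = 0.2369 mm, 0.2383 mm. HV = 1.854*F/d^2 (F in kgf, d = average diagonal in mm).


d_avg = (0.2369+0.2383)/2 = 0.2376 mm
HV = 1.854*30/0.2376^2 = 985

985


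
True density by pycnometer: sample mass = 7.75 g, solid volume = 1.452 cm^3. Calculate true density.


TD = 7.75 / 1.452 = 5.337 g/cm^3

5.337


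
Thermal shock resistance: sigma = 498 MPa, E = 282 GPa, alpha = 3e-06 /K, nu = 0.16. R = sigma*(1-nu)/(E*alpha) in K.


R = 498*(1-0.16)/(282*1000*3e-06) = 494 K

494


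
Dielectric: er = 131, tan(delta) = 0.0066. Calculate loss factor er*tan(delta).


Loss = 131 * 0.0066 = 0.865

0.865


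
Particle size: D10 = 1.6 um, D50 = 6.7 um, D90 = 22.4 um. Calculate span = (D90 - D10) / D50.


Span = (22.4 - 1.6) / 6.7 = 20.8 / 6.7 = 3.104

3.104


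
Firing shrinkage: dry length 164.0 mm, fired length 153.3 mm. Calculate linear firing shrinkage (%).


FS = (164.0 - 153.3) / 164.0 * 100 = 6.52%

6.52


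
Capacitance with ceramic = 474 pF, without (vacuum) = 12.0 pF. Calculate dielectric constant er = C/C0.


er = 474 / 12.0 = 39.5

39.5


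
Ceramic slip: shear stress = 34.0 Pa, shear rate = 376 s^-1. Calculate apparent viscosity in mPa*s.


eta = tau/gamma * 1000 = 34.0/376 * 1000 = 90.4 mPa*s

90.4


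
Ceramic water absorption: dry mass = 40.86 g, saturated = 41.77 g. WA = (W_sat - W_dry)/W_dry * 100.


WA = (41.77 - 40.86) / 40.86 * 100 = 2.23%

2.23


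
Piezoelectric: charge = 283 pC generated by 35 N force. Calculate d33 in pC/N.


d33 = 283 / 35 = 8.1 pC/N

8.1


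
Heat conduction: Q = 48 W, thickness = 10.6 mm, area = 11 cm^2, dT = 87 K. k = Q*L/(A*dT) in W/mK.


k = 48*10.6/1000/(11/10000*87) = 5.32 W/mK

5.32


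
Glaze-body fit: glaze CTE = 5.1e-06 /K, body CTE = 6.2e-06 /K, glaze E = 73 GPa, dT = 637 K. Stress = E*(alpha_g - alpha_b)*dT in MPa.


Stress = 73*1000*(5.1e-06 - 6.2e-06)*637 = -51.2 MPa

-51.2


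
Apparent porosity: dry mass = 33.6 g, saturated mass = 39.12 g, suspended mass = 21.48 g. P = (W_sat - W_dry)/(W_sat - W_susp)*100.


P = (39.12 - 33.6) / (39.12 - 21.48) * 100 = 5.52 / 17.64 * 100 = 31.3%

31.3


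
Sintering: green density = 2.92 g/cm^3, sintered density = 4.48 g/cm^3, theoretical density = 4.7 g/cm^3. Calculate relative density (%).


Relative = 4.48 / 4.7 * 100 = 95.3%

95.3


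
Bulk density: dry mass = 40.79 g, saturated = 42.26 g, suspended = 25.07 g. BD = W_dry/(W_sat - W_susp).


BD = 40.79 / (42.26 - 25.07) = 40.79 / 17.19 = 2.373 g/cm^3

2.373


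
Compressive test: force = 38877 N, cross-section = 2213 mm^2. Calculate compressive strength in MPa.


CS = 38877 / 2213 = 17.6 MPa

17.6


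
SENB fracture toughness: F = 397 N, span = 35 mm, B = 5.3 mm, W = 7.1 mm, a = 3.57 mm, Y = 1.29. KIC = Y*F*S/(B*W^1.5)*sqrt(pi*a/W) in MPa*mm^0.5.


KIC = 1.29*397*35/(5.3*7.1^1.5)*sqrt(pi*3.57/7.1) = 224.68

224.68


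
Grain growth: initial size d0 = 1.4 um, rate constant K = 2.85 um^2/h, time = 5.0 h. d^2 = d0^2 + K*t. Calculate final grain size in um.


d^2 = 1.4^2 + 2.85*5.0 = 16.21
d = sqrt(16.21) = 4.03 um

4.03


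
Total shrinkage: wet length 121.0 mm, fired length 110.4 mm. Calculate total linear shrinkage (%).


TS = (121.0 - 110.4) / 121.0 * 100 = 8.76%

8.76


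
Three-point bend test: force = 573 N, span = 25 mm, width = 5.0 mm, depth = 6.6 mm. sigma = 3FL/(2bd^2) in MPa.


sigma = 3*573*25/(2*5.0*6.6^2) = 98.7 MPa

98.7


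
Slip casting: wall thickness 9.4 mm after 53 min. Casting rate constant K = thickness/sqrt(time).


K = 9.4 / sqrt(53) = 9.4 / 7.2801 = 1.291 mm/min^0.5

1.291


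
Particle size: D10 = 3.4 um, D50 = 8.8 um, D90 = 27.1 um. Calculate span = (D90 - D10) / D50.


Span = (27.1 - 3.4) / 8.8 = 23.7 / 8.8 = 2.693

2.693


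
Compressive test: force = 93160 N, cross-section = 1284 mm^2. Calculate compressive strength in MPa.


CS = 93160 / 1284 = 72.6 MPa

72.6


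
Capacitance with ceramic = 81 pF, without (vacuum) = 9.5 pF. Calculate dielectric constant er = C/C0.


er = 81 / 9.5 = 8.53

8.53


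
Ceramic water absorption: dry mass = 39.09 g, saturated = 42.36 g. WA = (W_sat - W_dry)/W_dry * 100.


WA = (42.36 - 39.09) / 39.09 * 100 = 8.37%

8.37


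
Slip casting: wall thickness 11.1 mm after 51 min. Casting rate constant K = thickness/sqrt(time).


K = 11.1 / sqrt(51) = 11.1 / 7.1414 = 1.554 mm/min^0.5

1.554


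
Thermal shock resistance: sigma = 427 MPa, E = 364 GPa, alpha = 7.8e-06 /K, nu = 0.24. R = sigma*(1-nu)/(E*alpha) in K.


R = 427*(1-0.24)/(364*1000*7.8e-06) = 114 K

114


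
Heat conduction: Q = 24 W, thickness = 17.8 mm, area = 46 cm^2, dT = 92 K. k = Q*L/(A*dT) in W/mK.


k = 24*17.8/1000/(46/10000*92) = 1.01 W/mK

1.01


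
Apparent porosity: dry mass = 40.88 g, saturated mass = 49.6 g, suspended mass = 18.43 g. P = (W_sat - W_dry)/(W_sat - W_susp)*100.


P = (49.6 - 40.88) / (49.6 - 18.43) * 100 = 8.72 / 31.17 * 100 = 28.0%

28.0


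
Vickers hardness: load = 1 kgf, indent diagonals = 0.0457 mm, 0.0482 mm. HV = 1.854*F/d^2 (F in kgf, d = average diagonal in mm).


d_avg = (0.0457+0.0482)/2 = 0.04695 mm
HV = 1.854*1/0.04695^2 = 841

841


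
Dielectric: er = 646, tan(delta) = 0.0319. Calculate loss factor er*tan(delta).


Loss = 646 * 0.0319 = 20.607

20.607


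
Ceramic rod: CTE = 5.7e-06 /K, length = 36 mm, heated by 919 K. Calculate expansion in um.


dL = 5.7e-06 * 36 * 919 * 1000 = 188.579 um

188.579


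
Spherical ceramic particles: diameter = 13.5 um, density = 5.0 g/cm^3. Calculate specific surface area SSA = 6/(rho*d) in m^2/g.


SSA = 6 / (5.0 * 13.5) = 0.089 m^2/g

0.089


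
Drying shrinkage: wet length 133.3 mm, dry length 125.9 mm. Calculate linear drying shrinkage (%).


DS = (133.3 - 125.9) / 133.3 * 100 = 5.55%

5.55


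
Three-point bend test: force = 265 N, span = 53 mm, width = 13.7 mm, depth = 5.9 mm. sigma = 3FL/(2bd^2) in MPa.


sigma = 3*265*53/(2*13.7*5.9^2) = 44.2 MPa

44.2


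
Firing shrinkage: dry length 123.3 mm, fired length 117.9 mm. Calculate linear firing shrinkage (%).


FS = (123.3 - 117.9) / 123.3 * 100 = 4.38%

4.38


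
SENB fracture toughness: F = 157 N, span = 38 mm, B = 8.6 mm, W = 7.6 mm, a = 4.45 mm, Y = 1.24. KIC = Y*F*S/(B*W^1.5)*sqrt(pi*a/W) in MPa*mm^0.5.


KIC = 1.24*157*38/(8.6*7.6^1.5)*sqrt(pi*4.45/7.6) = 55.68

55.68


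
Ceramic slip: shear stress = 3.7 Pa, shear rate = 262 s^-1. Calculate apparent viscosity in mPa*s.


eta = tau/gamma * 1000 = 3.7/262 * 1000 = 14.1 mPa*s

14.1


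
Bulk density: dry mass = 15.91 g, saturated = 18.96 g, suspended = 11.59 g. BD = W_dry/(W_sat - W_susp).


BD = 15.91 / (18.96 - 11.59) = 15.91 / 7.37 = 2.159 g/cm^3

2.159


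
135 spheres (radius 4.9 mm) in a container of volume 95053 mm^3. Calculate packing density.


V_sphere = 4/3*pi*4.9^3 = 492.807 mm^3
Total V = 135*492.807 = 66528.945 mm^3
PD = 66528.945 / 95053 = 0.7

0.7


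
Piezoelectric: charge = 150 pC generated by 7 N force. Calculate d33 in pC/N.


d33 = 150 / 7 = 21.4 pC/N

21.4


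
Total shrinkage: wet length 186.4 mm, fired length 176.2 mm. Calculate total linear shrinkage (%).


TS = (186.4 - 176.2) / 186.4 * 100 = 5.47%

5.47


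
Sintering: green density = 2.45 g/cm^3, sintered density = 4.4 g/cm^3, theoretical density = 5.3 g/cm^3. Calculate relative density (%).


Relative = 4.4 / 5.3 * 100 = 83.0%

83.0


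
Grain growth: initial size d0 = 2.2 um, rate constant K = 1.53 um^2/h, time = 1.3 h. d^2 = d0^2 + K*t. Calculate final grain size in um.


d^2 = 2.2^2 + 1.53*1.3 = 6.829
d = sqrt(6.829) = 2.61 um

2.61


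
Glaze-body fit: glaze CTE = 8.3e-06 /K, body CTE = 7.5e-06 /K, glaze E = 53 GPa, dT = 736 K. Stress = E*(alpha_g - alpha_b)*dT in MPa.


Stress = 53*1000*(8.3e-06 - 7.5e-06)*736 = 31.2 MPa

31.2


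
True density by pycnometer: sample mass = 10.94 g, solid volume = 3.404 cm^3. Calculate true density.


TD = 10.94 / 3.404 = 3.214 g/cm^3

3.214


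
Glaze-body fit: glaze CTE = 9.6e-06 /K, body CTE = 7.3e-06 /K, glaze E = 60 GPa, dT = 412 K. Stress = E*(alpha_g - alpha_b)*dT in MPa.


Stress = 60*1000*(9.6e-06 - 7.3e-06)*412 = 56.9 MPa

56.9


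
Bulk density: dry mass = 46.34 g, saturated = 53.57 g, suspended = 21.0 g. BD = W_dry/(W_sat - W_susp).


BD = 46.34 / (53.57 - 21.0) = 46.34 / 32.57 = 1.423 g/cm^3

1.423


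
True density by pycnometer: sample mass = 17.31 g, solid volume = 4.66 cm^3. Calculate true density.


TD = 17.31 / 4.66 = 3.715 g/cm^3

3.715


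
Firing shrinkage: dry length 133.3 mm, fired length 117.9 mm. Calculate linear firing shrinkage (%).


FS = (133.3 - 117.9) / 133.3 * 100 = 11.55%

11.55


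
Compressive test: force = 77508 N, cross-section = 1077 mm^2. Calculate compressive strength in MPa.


CS = 77508 / 1077 = 72.0 MPa

72.0


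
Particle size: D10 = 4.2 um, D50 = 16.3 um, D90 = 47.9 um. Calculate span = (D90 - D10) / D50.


Span = (47.9 - 4.2) / 16.3 = 43.7 / 16.3 = 2.681

2.681


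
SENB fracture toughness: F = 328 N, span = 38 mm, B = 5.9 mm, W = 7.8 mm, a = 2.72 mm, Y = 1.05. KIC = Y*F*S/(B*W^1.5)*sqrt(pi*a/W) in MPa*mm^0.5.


KIC = 1.05*328*38/(5.9*7.8^1.5)*sqrt(pi*2.72/7.8) = 106.58

106.58


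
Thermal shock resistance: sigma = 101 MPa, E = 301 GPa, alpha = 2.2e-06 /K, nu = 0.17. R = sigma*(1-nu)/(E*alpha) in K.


R = 101*(1-0.17)/(301*1000*2.2e-06) = 127 K

127


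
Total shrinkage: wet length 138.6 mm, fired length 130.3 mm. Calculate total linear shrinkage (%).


TS = (138.6 - 130.3) / 138.6 * 100 = 5.99%

5.99


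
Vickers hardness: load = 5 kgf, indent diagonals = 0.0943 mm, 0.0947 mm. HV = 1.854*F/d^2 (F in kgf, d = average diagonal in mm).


d_avg = (0.0943+0.0947)/2 = 0.0945 mm
HV = 1.854*5/0.0945^2 = 1038

1038


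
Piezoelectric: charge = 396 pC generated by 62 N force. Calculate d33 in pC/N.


d33 = 396 / 62 = 6.4 pC/N

6.4


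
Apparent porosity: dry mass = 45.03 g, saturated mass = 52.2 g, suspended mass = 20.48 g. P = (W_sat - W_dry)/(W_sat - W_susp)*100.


P = (52.2 - 45.03) / (52.2 - 20.48) * 100 = 7.17 / 31.72 * 100 = 22.6%

22.6


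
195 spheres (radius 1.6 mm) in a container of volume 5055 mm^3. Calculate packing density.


V_sphere = 4/3*pi*1.6^3 = 17.1573 mm^3
Total V = 195*17.1573 = 3345.6735 mm^3
PD = 3345.6735 / 5055 = 0.662

0.662


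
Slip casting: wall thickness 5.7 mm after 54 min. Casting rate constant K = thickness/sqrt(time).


K = 5.7 / sqrt(54) = 5.7 / 7.3485 = 0.776 mm/min^0.5

0.776


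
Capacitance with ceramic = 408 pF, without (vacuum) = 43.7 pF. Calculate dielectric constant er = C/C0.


er = 408 / 43.7 = 9.34

9.34


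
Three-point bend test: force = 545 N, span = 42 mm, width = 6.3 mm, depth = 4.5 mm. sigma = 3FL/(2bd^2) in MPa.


sigma = 3*545*42/(2*6.3*4.5^2) = 269.1 MPa

269.1


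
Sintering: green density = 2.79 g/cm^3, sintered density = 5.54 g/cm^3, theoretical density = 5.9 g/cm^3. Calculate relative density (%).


Relative = 5.54 / 5.9 * 100 = 93.9%

93.9


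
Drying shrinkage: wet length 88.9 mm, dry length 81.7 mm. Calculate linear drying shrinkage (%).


DS = (88.9 - 81.7) / 88.9 * 100 = 8.1%

8.1


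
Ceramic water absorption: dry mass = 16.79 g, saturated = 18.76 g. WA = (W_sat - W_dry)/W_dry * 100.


WA = (18.76 - 16.79) / 16.79 * 100 = 11.73%

11.73


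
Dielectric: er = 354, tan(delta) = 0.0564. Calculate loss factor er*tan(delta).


Loss = 354 * 0.0564 = 19.966

19.966


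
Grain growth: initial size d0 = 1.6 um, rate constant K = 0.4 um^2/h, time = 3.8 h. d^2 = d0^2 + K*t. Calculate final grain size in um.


d^2 = 1.6^2 + 0.4*3.8 = 4.08
d = sqrt(4.08) = 2.02 um

2.02


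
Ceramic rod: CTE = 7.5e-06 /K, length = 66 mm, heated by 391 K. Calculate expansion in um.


dL = 7.5e-06 * 66 * 391 * 1000 = 193.545 um

193.545


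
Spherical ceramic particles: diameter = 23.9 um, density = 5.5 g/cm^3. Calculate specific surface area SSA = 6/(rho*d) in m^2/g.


SSA = 6 / (5.5 * 23.9) = 0.046 m^2/g

0.046


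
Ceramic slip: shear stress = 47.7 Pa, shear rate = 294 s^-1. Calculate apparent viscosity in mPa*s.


eta = tau/gamma * 1000 = 47.7/294 * 1000 = 162.2 mPa*s

162.2


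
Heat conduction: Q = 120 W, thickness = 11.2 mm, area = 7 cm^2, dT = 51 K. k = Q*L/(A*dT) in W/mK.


k = 120*11.2/1000/(7/10000*51) = 37.65 W/mK

37.65


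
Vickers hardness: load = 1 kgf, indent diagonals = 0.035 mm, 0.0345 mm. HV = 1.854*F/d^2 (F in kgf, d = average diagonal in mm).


d_avg = (0.035+0.0345)/2 = 0.03475 mm
HV = 1.854*1/0.03475^2 = 1535

1535


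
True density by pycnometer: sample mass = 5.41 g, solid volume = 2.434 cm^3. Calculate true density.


TD = 5.41 / 2.434 = 2.223 g/cm^3

2.223


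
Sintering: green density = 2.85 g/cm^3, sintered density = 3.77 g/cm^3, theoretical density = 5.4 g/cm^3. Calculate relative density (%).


Relative = 3.77 / 5.4 * 100 = 69.8%

69.8


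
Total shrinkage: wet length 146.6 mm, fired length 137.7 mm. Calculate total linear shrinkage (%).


TS = (146.6 - 137.7) / 146.6 * 100 = 6.07%

6.07


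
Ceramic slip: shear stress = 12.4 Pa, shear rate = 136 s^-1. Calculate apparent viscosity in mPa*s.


eta = tau/gamma * 1000 = 12.4/136 * 1000 = 91.2 mPa*s

91.2


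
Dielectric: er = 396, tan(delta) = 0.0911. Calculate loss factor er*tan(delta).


Loss = 396 * 0.0911 = 36.076

36.076


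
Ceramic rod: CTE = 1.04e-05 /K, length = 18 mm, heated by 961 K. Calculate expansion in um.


dL = 1.04e-05 * 18 * 961 * 1000 = 179.899 um

179.899


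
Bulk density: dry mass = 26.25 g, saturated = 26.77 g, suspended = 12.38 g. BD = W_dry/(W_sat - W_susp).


BD = 26.25 / (26.77 - 12.38) = 26.25 / 14.39 = 1.824 g/cm^3

1.824


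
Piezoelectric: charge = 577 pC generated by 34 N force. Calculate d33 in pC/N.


d33 = 577 / 34 = 17.0 pC/N

17.0


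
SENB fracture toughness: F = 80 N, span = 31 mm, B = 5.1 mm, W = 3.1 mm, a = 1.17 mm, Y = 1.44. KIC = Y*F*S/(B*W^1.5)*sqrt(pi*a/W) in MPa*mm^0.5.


KIC = 1.44*80*31/(5.1*3.1^1.5)*sqrt(pi*1.17/3.1) = 139.7

139.7


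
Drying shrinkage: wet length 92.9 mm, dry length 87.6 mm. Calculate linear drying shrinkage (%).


DS = (92.9 - 87.6) / 92.9 * 100 = 5.71%

5.71


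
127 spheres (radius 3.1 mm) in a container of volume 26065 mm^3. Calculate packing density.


V_sphere = 4/3*pi*3.1^3 = 124.7882 mm^3
Total V = 127*124.7882 = 15848.1014 mm^3
PD = 15848.1014 / 26065 = 0.608

0.608


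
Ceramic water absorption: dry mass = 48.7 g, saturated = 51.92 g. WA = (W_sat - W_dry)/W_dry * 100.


WA = (51.92 - 48.7) / 48.7 * 100 = 6.61%

6.61


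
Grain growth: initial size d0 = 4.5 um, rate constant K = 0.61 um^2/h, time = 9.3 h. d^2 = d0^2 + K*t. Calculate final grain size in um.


d^2 = 4.5^2 + 0.61*9.3 = 25.923
d = sqrt(25.923) = 5.09 um

5.09


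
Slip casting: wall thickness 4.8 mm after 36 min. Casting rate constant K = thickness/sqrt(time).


K = 4.8 / sqrt(36) = 4.8 / 6.0 = 0.8 mm/min^0.5

0.8


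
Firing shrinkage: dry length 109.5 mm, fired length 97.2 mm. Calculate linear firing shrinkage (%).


FS = (109.5 - 97.2) / 109.5 * 100 = 11.23%

11.23


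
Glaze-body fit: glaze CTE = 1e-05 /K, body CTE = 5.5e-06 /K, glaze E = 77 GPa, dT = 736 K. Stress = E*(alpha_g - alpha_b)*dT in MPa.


Stress = 77*1000*(1e-05 - 5.5e-06)*736 = 255.0 MPa

255.0


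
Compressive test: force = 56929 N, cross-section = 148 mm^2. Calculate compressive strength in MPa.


CS = 56929 / 148 = 384.7 MPa

384.7


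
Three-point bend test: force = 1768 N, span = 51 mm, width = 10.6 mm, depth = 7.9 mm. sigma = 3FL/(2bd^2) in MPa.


sigma = 3*1768*51/(2*10.6*7.9^2) = 204.4 MPa

204.4


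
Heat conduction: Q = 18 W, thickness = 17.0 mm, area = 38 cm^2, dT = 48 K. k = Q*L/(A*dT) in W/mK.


k = 18*17.0/1000/(38/10000*48) = 1.68 W/mK

1.68


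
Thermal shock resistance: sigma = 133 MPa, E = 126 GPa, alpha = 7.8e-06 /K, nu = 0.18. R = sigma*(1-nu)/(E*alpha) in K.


R = 133*(1-0.18)/(126*1000*7.8e-06) = 111 K

111


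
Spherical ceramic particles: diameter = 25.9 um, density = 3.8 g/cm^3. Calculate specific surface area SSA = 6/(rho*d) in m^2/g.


SSA = 6 / (3.8 * 25.9) = 0.061 m^2/g

0.061


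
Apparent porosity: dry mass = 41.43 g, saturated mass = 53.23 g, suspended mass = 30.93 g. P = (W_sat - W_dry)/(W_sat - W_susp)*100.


P = (53.23 - 41.43) / (53.23 - 30.93) * 100 = 11.8 / 22.3 * 100 = 52.9%

52.9


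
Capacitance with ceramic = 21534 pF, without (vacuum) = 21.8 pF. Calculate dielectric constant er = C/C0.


er = 21534 / 21.8 = 987.8

987.8


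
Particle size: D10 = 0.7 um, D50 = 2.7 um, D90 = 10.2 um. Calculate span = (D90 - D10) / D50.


Span = (10.2 - 0.7) / 2.7 = 9.5 / 2.7 = 3.519

3.519


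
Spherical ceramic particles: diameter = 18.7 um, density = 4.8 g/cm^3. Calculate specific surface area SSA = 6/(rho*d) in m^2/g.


SSA = 6 / (4.8 * 18.7) = 0.067 m^2/g

0.067


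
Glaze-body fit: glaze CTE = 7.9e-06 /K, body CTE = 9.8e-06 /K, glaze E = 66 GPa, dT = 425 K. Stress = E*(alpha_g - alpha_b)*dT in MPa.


Stress = 66*1000*(7.9e-06 - 9.8e-06)*425 = -53.3 MPa

-53.3


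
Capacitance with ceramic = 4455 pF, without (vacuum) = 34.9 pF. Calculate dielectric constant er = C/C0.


er = 4455 / 34.9 = 127.65

127.65


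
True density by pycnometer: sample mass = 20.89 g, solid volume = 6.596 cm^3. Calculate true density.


TD = 20.89 / 6.596 = 3.167 g/cm^3

3.167


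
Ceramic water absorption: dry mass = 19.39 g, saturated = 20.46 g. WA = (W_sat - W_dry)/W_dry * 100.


WA = (20.46 - 19.39) / 19.39 * 100 = 5.52%

5.52


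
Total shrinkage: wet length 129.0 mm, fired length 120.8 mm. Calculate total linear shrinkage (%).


TS = (129.0 - 120.8) / 129.0 * 100 = 6.36%

6.36


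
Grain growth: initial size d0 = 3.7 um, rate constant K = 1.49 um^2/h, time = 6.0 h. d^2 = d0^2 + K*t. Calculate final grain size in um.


d^2 = 3.7^2 + 1.49*6.0 = 22.63
d = sqrt(22.63) = 4.76 um

4.76


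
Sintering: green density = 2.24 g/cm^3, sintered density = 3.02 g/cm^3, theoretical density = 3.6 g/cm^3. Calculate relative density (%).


Relative = 3.02 / 3.6 * 100 = 83.9%

83.9


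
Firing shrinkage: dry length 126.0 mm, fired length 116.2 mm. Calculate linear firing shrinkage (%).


FS = (126.0 - 116.2) / 126.0 * 100 = 7.78%

7.78


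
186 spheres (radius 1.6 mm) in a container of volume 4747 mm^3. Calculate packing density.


V_sphere = 4/3*pi*1.6^3 = 17.1573 mm^3
Total V = 186*17.1573 = 3191.2578 mm^3
PD = 3191.2578 / 4747 = 0.672

0.672


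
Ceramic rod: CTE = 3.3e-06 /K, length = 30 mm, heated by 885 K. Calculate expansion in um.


dL = 3.3e-06 * 30 * 885 * 1000 = 87.615 um

87.615


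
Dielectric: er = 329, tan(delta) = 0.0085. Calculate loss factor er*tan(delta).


Loss = 329 * 0.0085 = 2.797

2.797


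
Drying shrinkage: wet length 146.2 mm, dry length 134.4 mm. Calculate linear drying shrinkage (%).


DS = (146.2 - 134.4) / 146.2 * 100 = 8.07%

8.07


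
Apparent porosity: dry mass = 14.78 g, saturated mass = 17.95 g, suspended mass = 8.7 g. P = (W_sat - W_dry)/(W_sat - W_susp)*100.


P = (17.95 - 14.78) / (17.95 - 8.7) * 100 = 3.17 / 9.25 * 100 = 34.3%

34.3


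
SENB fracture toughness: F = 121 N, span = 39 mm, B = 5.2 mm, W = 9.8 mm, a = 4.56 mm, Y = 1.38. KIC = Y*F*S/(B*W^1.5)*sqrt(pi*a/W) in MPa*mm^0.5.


KIC = 1.38*121*39/(5.2*9.8^1.5)*sqrt(pi*4.56/9.8) = 49.35

49.35


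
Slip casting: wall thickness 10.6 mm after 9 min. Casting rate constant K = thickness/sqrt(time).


K = 10.6 / sqrt(9) = 10.6 / 3.0 = 3.533 mm/min^0.5

3.533


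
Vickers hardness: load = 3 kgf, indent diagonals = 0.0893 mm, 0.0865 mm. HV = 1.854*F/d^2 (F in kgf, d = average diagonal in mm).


d_avg = (0.0893+0.0865)/2 = 0.0879 mm
HV = 1.854*3/0.0879^2 = 720

720


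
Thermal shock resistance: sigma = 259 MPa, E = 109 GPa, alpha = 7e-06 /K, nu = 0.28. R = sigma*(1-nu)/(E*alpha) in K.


R = 259*(1-0.28)/(109*1000*7e-06) = 244 K

244


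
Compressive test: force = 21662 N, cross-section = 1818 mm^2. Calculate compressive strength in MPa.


CS = 21662 / 1818 = 11.9 MPa

11.9


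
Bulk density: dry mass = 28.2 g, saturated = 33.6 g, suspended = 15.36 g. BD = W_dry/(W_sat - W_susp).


BD = 28.2 / (33.6 - 15.36) = 28.2 / 18.24 = 1.546 g/cm^3

1.546


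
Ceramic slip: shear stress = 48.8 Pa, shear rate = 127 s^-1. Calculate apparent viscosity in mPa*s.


eta = tau/gamma * 1000 = 48.8/127 * 1000 = 384.3 mPa*s

384.3


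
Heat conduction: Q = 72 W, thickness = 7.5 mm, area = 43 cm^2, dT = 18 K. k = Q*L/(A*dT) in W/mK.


k = 72*7.5/1000/(43/10000*18) = 6.98 W/mK

6.98


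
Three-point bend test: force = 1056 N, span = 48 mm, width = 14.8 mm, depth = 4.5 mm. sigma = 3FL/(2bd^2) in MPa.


sigma = 3*1056*48/(2*14.8*4.5^2) = 253.7 MPa

253.7


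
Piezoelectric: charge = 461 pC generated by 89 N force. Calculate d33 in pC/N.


d33 = 461 / 89 = 5.2 pC/N

5.2


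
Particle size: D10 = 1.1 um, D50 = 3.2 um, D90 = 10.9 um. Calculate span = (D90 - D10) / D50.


Span = (10.9 - 1.1) / 3.2 = 9.8 / 3.2 = 3.063

3.063


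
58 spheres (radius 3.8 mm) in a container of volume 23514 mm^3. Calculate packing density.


V_sphere = 4/3*pi*3.8^3 = 229.8473 mm^3
Total V = 58*229.8473 = 13331.1434 mm^3
PD = 13331.1434 / 23514 = 0.567

0.567


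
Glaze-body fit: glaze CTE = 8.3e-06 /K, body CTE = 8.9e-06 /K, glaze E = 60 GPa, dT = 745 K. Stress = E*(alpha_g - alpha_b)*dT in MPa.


Stress = 60*1000*(8.3e-06 - 8.9e-06)*745 = -26.8 MPa

-26.8


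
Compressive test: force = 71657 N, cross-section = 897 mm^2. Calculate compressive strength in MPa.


CS = 71657 / 897 = 79.9 MPa

79.9


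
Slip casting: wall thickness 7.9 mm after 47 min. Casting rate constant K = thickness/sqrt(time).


K = 7.9 / sqrt(47) = 7.9 / 6.8557 = 1.152 mm/min^0.5

1.152


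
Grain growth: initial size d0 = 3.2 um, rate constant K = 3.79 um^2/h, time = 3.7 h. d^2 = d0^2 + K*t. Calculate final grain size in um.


d^2 = 3.2^2 + 3.79*3.7 = 24.263
d = sqrt(24.263) = 4.93 um

4.93


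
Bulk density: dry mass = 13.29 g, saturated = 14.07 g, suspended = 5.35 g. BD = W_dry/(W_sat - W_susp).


BD = 13.29 / (14.07 - 5.35) = 13.29 / 8.72 = 1.524 g/cm^3

1.524


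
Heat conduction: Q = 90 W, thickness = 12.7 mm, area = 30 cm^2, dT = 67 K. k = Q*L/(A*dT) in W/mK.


k = 90*12.7/1000/(30/10000*67) = 5.69 W/mK

5.69


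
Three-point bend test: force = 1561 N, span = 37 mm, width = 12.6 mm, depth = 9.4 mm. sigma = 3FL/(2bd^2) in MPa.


sigma = 3*1561*37/(2*12.6*9.4^2) = 77.8 MPa

77.8


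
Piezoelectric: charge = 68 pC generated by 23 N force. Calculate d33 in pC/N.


d33 = 68 / 23 = 3.0 pC/N

3.0


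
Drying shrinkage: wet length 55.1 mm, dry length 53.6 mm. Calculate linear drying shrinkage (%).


DS = (55.1 - 53.6) / 55.1 * 100 = 2.72%

2.72


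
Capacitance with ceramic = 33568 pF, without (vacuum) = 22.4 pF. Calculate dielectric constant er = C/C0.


er = 33568 / 22.4 = 1498.57

1498.57


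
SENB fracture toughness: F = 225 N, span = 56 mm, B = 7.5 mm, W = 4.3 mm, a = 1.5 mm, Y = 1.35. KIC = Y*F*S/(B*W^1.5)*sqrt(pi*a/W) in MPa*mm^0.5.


KIC = 1.35*225*56/(7.5*4.3^1.5)*sqrt(pi*1.5/4.3) = 266.27

266.27


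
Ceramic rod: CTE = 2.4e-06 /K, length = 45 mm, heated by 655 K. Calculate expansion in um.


dL = 2.4e-06 * 45 * 655 * 1000 = 70.74 um

70.74


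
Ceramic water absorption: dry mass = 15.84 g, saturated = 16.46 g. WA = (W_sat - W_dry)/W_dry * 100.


WA = (16.46 - 15.84) / 15.84 * 100 = 3.91%

3.91


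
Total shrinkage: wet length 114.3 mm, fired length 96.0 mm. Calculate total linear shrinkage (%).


TS = (114.3 - 96.0) / 114.3 * 100 = 16.01%

16.01


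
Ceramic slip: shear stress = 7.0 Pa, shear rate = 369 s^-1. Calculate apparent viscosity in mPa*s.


eta = tau/gamma * 1000 = 7.0/369 * 1000 = 19.0 mPa*s

19.0


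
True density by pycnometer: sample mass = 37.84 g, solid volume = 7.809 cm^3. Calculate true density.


TD = 37.84 / 7.809 = 4.846 g/cm^3

4.846


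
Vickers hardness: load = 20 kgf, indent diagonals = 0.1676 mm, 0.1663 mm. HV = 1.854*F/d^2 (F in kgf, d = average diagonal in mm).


d_avg = (0.1676+0.1663)/2 = 0.16695 mm
HV = 1.854*20/0.16695^2 = 1330

1330


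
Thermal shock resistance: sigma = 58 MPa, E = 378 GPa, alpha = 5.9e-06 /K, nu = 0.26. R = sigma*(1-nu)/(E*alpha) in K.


R = 58*(1-0.26)/(378*1000*5.9e-06) = 19 K

19


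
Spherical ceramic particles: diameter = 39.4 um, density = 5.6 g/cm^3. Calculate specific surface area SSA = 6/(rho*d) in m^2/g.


SSA = 6 / (5.6 * 39.4) = 0.027 m^2/g

0.027


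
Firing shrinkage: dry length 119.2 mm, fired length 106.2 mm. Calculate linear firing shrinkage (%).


FS = (119.2 - 106.2) / 119.2 * 100 = 10.91%

10.91


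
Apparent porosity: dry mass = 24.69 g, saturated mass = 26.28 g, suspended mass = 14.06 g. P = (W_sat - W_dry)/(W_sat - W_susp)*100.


P = (26.28 - 24.69) / (26.28 - 14.06) * 100 = 1.59 / 12.22 * 100 = 13.0%

13.0


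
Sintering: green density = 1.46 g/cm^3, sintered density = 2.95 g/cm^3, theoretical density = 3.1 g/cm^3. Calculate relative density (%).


Relative = 2.95 / 3.1 * 100 = 95.2%

95.2


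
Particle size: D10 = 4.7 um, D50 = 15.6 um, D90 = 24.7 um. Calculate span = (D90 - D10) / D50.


Span = (24.7 - 4.7) / 15.6 = 20.0 / 15.6 = 1.282

1.282


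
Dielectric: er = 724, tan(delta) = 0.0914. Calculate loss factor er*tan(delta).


Loss = 724 * 0.0914 = 66.174

66.174


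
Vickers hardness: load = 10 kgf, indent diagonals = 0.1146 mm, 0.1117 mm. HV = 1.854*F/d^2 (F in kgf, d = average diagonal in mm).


d_avg = (0.1146+0.1117)/2 = 0.11315 mm
HV = 1.854*10/0.11315^2 = 1448

1448


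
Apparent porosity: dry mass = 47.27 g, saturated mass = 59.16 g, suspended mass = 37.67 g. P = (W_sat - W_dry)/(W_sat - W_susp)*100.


P = (59.16 - 47.27) / (59.16 - 37.67) * 100 = 11.89 / 21.49 * 100 = 55.3%

55.3


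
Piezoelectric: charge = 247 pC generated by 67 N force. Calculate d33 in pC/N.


d33 = 247 / 67 = 3.7 pC/N

3.7


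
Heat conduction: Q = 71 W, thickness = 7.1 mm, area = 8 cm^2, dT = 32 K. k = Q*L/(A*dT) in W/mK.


k = 71*7.1/1000/(8/10000*32) = 19.69 W/mK

19.69


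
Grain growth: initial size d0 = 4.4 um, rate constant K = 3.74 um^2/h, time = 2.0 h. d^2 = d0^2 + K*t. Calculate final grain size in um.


d^2 = 4.4^2 + 3.74*2.0 = 26.84
d = sqrt(26.84) = 5.18 um

5.18


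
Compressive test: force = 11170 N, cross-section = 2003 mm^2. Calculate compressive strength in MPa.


CS = 11170 / 2003 = 5.6 MPa

5.6


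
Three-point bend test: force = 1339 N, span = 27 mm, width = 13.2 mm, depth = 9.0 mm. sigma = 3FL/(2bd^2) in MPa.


sigma = 3*1339*27/(2*13.2*9.0^2) = 50.7 MPa

50.7


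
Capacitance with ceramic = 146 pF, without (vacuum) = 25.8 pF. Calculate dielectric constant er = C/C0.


er = 146 / 25.8 = 5.66

5.66


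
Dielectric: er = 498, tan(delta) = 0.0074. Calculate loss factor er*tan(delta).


Loss = 498 * 0.0074 = 3.685

3.685


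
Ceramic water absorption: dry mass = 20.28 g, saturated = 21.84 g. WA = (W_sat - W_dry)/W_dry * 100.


WA = (21.84 - 20.28) / 20.28 * 100 = 7.69%

7.69


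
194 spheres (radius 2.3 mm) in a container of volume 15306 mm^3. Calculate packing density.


V_sphere = 4/3*pi*2.3^3 = 50.965 mm^3
Total V = 194*50.965 = 9887.21 mm^3
PD = 9887.21 / 15306 = 0.646

0.646


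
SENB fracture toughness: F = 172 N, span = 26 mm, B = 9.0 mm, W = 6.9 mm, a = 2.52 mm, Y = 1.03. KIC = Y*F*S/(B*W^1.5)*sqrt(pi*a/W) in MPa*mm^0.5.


KIC = 1.03*172*26/(9.0*6.9^1.5)*sqrt(pi*2.52/6.9) = 30.25

30.25


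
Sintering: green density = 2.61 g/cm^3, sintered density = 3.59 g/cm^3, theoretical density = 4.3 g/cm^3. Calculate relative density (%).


Relative = 3.59 / 4.3 * 100 = 83.5%

83.5


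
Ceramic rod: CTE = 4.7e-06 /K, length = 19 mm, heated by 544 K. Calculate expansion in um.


dL = 4.7e-06 * 19 * 544 * 1000 = 48.579 um

48.579


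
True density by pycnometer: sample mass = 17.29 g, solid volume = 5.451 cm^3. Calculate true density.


TD = 17.29 / 5.451 = 3.172 g/cm^3

3.172


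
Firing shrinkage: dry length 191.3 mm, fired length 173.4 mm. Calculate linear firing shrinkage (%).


FS = (191.3 - 173.4) / 191.3 * 100 = 9.36%

9.36


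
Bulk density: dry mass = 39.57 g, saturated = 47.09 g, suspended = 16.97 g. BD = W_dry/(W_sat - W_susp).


BD = 39.57 / (47.09 - 16.97) = 39.57 / 30.12 = 1.314 g/cm^3

1.314


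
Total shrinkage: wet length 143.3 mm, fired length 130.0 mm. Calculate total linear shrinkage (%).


TS = (143.3 - 130.0) / 143.3 * 100 = 9.28%

9.28


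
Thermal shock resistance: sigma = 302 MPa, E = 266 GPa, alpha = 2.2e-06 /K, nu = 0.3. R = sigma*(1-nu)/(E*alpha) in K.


R = 302*(1-0.3)/(266*1000*2.2e-06) = 361 K

361


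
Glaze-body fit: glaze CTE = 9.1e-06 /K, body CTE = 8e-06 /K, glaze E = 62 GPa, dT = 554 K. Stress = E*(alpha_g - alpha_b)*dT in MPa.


Stress = 62*1000*(9.1e-06 - 8e-06)*554 = 37.8 MPa

37.8


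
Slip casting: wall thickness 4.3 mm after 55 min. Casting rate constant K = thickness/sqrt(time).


K = 4.3 / sqrt(55) = 4.3 / 7.4162 = 0.58 mm/min^0.5

0.58


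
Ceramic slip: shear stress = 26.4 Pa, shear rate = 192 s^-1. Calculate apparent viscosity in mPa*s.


eta = tau/gamma * 1000 = 26.4/192 * 1000 = 137.5 mPa*s

137.5


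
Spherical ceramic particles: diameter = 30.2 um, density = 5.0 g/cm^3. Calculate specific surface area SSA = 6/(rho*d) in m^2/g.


SSA = 6 / (5.0 * 30.2) = 0.04 m^2/g

0.04


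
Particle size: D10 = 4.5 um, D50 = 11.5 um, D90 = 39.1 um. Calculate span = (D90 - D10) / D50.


Span = (39.1 - 4.5) / 11.5 = 34.6 / 11.5 = 3.009

3.009


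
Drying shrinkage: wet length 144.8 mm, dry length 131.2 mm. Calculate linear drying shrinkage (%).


DS = (144.8 - 131.2) / 144.8 * 100 = 9.39%

9.39


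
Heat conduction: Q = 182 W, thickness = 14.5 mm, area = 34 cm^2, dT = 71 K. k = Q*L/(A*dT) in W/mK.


k = 182*14.5/1000/(34/10000*71) = 10.93 W/mK

10.93


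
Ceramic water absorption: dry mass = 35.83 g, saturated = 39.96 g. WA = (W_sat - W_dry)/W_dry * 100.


WA = (39.96 - 35.83) / 35.83 * 100 = 11.53%

11.53


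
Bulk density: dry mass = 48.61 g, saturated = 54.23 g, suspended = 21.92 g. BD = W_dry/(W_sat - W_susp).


BD = 48.61 / (54.23 - 21.92) = 48.61 / 32.31 = 1.504 g/cm^3

1.504


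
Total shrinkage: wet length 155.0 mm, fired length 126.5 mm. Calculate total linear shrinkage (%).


TS = (155.0 - 126.5) / 155.0 * 100 = 18.39%

18.39


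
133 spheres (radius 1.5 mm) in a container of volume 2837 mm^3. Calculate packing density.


V_sphere = 4/3*pi*1.5^3 = 14.1372 mm^3
Total V = 133*14.1372 = 1880.2476 mm^3
PD = 1880.2476 / 2837 = 0.663

0.663


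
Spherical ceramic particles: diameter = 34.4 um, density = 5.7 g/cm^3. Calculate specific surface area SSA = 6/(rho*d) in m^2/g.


SSA = 6 / (5.7 * 34.4) = 0.031 m^2/g

0.031


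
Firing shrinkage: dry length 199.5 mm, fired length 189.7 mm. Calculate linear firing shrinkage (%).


FS = (199.5 - 189.7) / 199.5 * 100 = 4.91%

4.91


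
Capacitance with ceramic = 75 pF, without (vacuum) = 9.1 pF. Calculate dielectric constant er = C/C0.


er = 75 / 9.1 = 8.24

8.24


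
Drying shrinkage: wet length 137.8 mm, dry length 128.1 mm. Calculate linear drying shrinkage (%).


DS = (137.8 - 128.1) / 137.8 * 100 = 7.04%

7.04


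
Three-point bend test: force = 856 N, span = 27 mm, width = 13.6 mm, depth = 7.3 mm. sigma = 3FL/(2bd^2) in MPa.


sigma = 3*856*27/(2*13.6*7.3^2) = 47.8 MPa

47.8


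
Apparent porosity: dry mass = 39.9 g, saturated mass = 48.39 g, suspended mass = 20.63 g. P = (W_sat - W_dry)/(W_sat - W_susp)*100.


P = (48.39 - 39.9) / (48.39 - 20.63) * 100 = 8.49 / 27.76 * 100 = 30.6%

30.6


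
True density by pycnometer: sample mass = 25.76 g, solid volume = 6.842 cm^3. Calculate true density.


TD = 25.76 / 6.842 = 3.765 g/cm^3

3.765


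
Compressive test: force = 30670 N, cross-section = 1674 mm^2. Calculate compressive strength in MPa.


CS = 30670 / 1674 = 18.3 MPa

18.3


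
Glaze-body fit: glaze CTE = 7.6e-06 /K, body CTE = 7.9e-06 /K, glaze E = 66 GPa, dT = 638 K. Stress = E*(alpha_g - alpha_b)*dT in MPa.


Stress = 66*1000*(7.6e-06 - 7.9e-06)*638 = -12.6 MPa

-12.6


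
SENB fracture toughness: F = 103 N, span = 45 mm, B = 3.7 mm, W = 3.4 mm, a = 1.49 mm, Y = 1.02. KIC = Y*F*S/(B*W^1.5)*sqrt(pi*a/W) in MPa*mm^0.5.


KIC = 1.02*103*45/(3.7*3.4^1.5)*sqrt(pi*1.49/3.4) = 239.14

239.14


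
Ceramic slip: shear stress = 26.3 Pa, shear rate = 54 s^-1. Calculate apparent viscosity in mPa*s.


eta = tau/gamma * 1000 = 26.3/54 * 1000 = 487.0 mPa*s

487.0


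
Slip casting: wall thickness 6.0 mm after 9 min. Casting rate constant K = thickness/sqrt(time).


K = 6.0 / sqrt(9) = 6.0 / 3.0 = 2.0 mm/min^0.5

2.0


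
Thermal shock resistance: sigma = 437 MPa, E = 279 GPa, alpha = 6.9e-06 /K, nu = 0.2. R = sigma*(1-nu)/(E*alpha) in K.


R = 437*(1-0.2)/(279*1000*6.9e-06) = 182 K

182


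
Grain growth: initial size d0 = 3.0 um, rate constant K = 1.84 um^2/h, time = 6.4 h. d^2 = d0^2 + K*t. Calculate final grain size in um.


d^2 = 3.0^2 + 1.84*6.4 = 20.776
d = sqrt(20.776) = 4.56 um

4.56


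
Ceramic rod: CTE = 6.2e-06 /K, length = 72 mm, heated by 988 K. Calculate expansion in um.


dL = 6.2e-06 * 72 * 988 * 1000 = 441.043 um

441.043


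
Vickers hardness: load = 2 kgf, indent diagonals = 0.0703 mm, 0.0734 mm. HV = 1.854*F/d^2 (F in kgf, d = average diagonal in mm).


d_avg = (0.0703+0.0734)/2 = 0.07185 mm
HV = 1.854*2/0.07185^2 = 718

718


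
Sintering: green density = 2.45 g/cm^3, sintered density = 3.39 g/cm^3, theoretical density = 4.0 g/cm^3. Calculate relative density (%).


Relative = 3.39 / 4.0 * 100 = 84.8%

84.8


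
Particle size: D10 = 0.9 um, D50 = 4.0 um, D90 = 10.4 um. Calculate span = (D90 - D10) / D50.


Span = (10.4 - 0.9) / 4.0 = 9.5 / 4.0 = 2.375

2.375


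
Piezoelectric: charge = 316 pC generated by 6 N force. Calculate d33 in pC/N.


d33 = 316 / 6 = 52.7 pC/N

52.7


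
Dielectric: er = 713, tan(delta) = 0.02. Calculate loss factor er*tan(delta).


Loss = 713 * 0.02 = 14.26

14.26


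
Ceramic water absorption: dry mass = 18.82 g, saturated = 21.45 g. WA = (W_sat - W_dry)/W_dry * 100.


WA = (21.45 - 18.82) / 18.82 * 100 = 13.97%

13.97


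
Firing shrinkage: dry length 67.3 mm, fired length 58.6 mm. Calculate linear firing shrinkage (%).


FS = (67.3 - 58.6) / 67.3 * 100 = 12.93%

12.93


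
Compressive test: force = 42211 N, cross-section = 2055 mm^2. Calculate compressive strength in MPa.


CS = 42211 / 2055 = 20.5 MPa

20.5


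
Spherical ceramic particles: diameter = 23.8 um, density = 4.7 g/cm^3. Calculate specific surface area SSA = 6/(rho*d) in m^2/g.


SSA = 6 / (4.7 * 23.8) = 0.054 m^2/g

0.054


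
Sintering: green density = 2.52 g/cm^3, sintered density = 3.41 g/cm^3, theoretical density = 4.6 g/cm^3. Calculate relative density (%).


Relative = 3.41 / 4.6 * 100 = 74.1%

74.1


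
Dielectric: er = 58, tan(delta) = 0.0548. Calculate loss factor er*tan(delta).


Loss = 58 * 0.0548 = 3.178

3.178


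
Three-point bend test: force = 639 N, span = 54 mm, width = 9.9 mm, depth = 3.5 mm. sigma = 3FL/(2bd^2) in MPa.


sigma = 3*639*54/(2*9.9*3.5^2) = 426.8 MPa

426.8


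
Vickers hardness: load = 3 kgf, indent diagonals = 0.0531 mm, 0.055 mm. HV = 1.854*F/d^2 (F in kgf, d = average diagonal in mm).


d_avg = (0.0531+0.055)/2 = 0.05405 mm
HV = 1.854*3/0.05405^2 = 1904

1904


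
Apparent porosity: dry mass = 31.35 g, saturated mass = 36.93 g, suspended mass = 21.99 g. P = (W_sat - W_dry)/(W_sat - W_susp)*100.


P = (36.93 - 31.35) / (36.93 - 21.99) * 100 = 5.58 / 14.94 * 100 = 37.3%

37.3


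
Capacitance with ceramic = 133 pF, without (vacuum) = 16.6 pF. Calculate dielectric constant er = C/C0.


er = 133 / 16.6 = 8.01

8.01


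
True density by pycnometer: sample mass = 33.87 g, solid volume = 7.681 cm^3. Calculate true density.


TD = 33.87 / 7.681 = 4.41 g/cm^3

4.41


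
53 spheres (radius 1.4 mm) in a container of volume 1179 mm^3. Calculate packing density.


V_sphere = 4/3*pi*1.4^3 = 11.494 mm^3
Total V = 53*11.494 = 609.182 mm^3
PD = 609.182 / 1179 = 0.517

0.517


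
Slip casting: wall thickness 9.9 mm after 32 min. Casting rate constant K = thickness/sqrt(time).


K = 9.9 / sqrt(32) = 9.9 / 5.6569 = 1.75 mm/min^0.5

1.75


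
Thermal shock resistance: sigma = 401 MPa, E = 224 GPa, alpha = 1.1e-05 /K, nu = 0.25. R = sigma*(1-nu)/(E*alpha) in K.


R = 401*(1-0.25)/(224*1000*1.1e-05) = 122 K

122


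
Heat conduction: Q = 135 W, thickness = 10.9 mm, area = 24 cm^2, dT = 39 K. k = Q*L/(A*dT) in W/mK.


k = 135*10.9/1000/(24/10000*39) = 15.72 W/mK

15.72


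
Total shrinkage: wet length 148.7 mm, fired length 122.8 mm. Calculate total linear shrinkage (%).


TS = (148.7 - 122.8) / 148.7 * 100 = 17.42%

17.42


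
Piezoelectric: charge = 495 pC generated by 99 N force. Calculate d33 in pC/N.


d33 = 495 / 99 = 5.0 pC/N

5.0


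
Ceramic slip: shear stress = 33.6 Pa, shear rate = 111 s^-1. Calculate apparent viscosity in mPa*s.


eta = tau/gamma * 1000 = 33.6/111 * 1000 = 302.7 mPa*s

302.7


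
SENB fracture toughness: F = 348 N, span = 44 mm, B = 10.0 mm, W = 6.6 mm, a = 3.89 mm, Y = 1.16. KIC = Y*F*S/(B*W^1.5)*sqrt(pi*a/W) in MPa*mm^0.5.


KIC = 1.16*348*44/(10.0*6.6^1.5)*sqrt(pi*3.89/6.6) = 142.54

142.54


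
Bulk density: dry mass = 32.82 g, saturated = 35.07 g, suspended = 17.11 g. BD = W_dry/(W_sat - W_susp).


BD = 32.82 / (35.07 - 17.11) = 32.82 / 17.96 = 1.827 g/cm^3

1.827


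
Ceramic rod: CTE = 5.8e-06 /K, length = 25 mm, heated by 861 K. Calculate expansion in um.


dL = 5.8e-06 * 25 * 861 * 1000 = 124.845 um

124.845


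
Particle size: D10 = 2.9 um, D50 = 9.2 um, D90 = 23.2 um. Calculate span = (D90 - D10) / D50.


Span = (23.2 - 2.9) / 9.2 = 20.3 / 9.2 = 2.207

2.207


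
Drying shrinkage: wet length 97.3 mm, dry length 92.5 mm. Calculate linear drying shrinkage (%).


DS = (97.3 - 92.5) / 97.3 * 100 = 4.93%

4.93
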